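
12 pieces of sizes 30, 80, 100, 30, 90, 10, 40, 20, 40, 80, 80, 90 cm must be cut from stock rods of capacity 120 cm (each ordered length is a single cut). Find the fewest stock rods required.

Total = 100 + 90 + 90 + 80 + 80 + 80 + 40 + 40 + 30 + 30 + 20 + 10 = 690 cm.
Lower bound: ⌈690/120⌉ = 6 stock rods.
A packing using 6 stock rods:
  stock rod 1: 100 + 20 = 120
  stock rod 2: 90 + 30 = 120
  stock rod 3: 90 + 30 = 120
  stock rod 4: 80 + 40 = 120
  stock rod 5: 80 + 40 = 120
  stock rod 6: 80 + 10 = 90
This matches the lower bound, so 6 is optimal.

6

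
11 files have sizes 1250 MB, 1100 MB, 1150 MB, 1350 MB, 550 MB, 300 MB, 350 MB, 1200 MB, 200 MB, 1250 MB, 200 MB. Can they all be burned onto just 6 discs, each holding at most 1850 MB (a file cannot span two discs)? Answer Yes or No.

A valid assignment using 6 discs:
  disc 1: 1350 + 350 = 1700
  disc 2: 1250 + 550 = 1800
  disc 3: 1250 + 300 + 200 = 1750
  disc 4: 1200 + 200 = 1400
  disc 5: 1150 = 1150
  disc 6: 1100 = 1100
Every load is within 1850 MB, so 6 discs suffice.

Yes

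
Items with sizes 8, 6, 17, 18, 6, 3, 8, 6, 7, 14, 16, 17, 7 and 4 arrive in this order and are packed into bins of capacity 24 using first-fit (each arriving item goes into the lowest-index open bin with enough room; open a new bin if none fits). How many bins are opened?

  8 → bin 1 (new)  [load 8/24]
  6 → bin 1  [load 14/24]
  17 → bin 2 (new)  [load 17/24]
  18 → bin 3 (new)  [load 18/24]
  6 → bin 1  [load 20/24]
  3 → bin 1  [load 23/24]
  8 → bin 4 (new)  [load 8/24]
  6 → bin 2  [load 23/24]
  7 → bin 4  [load 15/24]
  14 → bin 5 (new)  [load 14/24]
  16 → bin 6 (new)  [load 16/24]
  17 → bin 7 (new)  [load 17/24]
  7 → bin 4  [load 22/24]
  4 → bin 3  [load 22/24]
7 bins opened.

7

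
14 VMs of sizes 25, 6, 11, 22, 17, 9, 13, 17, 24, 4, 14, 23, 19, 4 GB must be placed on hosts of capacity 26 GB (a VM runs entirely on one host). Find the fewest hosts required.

9

Total = 25 + 24 + 23 + 22 + 19 + 17 + 17 + 14 + 13 + 11 + 9 + 6 + 4 + 4 = 208 GB.
Lower bound: ⌈208/26⌉ = 8 hosts.
A packing using 9 hosts:
  host 1: 25 = 25
  host 2: 24 = 24
  host 3: 23 = 23
  host 4: 22 + 4 = 26
  host 5: 19 + 6 = 25
  host 6: 17 + 9 = 26
  host 7: 17 + 4 = 21
  host 8: 14 + 11 = 25
  host 9: 13 = 13
No arrangement into 8 hosts stays within capacity, so 9 is optimal.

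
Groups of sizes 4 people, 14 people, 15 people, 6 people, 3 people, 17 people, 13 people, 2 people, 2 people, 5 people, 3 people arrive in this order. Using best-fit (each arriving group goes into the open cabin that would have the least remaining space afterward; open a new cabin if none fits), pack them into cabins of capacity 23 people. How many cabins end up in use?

4

  4 → cabin 1 (new)  [load 4/23]
  14 → cabin 1  [load 18/23]
  15 → cabin 2 (new)  [load 15/23]
  6 → cabin 2  [load 21/23]
  3 → cabin 1  [load 21/23]
  17 → cabin 3 (new)  [load 17/23]
  13 → cabin 4 (new)  [load 13/23]
  2 → cabin 1  [load 23/23]
  2 → cabin 2  [load 23/23]
  5 → cabin 3  [load 22/23]
  3 → cabin 4  [load 16/23]
4 cabins opened.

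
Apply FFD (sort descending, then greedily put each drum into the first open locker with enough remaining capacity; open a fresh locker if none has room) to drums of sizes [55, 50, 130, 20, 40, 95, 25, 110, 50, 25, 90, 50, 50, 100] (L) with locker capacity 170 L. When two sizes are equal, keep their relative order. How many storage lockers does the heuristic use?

Sorted descending: 130, 110, 100, 95, 90, 55, 50, 50, 50, 50, 40, 25, 25, 20.
  130 → locker 1 (new)  [load 130/170]
  110 → locker 2 (new)  [load 110/170]
  100 → locker 3 (new)  [load 100/170]
  95 → locker 4 (new)  [load 95/170]
  90 → locker 5 (new)  [load 90/170]
  55 → locker 2  [load 165/170]
  50 → locker 3  [load 150/170]
  50 → locker 4  [load 145/170]
  50 → locker 5  [load 140/170]
  50 → locker 6 (new)  [load 50/170]
  40 → locker 1  [load 170/170]
  25 → locker 4  [load 170/170]
  25 → locker 5  [load 165/170]
  20 → locker 3  [load 170/170]
6 storage lockers opened.

6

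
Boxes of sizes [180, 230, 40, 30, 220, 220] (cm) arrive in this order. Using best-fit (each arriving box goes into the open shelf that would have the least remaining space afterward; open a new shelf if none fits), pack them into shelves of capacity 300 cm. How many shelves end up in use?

  180 → shelf 1 (new)  [load 180/300]
  230 → shelf 2 (new)  [load 230/300]
  40 → shelf 2  [load 270/300]
  30 → shelf 2  [load 300/300]
  220 → shelf 3 (new)  [load 220/300]
  220 → shelf 4 (new)  [load 220/300]
4 shelves opened.

4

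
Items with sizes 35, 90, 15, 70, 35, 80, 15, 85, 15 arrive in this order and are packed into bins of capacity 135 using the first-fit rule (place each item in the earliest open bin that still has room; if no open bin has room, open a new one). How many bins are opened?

  35 → bin 1 (new)  [load 35/135]
  90 → bin 1  [load 125/135]
  15 → bin 2 (new)  [load 15/135]
  70 → bin 2  [load 85/135]
  35 → bin 2  [load 120/135]
  80 → bin 3 (new)  [load 80/135]
  15 → bin 2  [load 135/135]
  85 → bin 4 (new)  [load 85/135]
  15 → bin 3  [load 95/135]
4 bins opened.

4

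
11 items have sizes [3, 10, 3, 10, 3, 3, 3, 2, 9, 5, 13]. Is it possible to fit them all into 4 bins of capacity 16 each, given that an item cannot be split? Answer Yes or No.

Yes

A valid assignment using 4 bins:
  bin 1: 13 + 3 = 16
  bin 2: 10 + 3 + 3 = 16
  bin 3: 10 + 3 + 3 = 16
  bin 4: 9 + 5 + 2 = 16
Every load is within 16, so 4 bins suffice.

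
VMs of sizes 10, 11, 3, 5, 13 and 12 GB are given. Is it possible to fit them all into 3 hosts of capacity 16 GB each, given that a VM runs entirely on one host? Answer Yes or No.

No

Total = 54 GB; ⌈54/16⌉ = 4.
At least 4 hosts are required, but only 3 are allowed.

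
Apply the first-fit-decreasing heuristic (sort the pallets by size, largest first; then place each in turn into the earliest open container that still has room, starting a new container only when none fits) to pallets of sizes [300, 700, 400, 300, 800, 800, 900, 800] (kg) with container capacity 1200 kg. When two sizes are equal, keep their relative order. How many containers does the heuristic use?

Sorted descending: 900, 800, 800, 800, 700, 400, 300, 300.
  900 → container 1 (new)  [load 900/1200]
  800 → container 2 (new)  [load 800/1200]
  800 → container 3 (new)  [load 800/1200]
  800 → container 4 (new)  [load 800/1200]
  700 → container 5 (new)  [load 700/1200]
  400 → container 2  [load 1200/1200]
  300 → container 1  [load 1200/1200]
  300 → container 3  [load 1100/1200]
5 containers opened.

5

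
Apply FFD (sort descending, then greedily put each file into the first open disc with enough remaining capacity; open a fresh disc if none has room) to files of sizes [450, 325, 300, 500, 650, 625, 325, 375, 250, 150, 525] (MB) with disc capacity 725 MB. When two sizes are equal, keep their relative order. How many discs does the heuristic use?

7

Sorted descending: 650, 625, 525, 500, 450, 375, 325, 325, 300, 250, 150.
  650 → disc 1 (new)  [load 650/725]
  625 → disc 2 (new)  [load 625/725]
  525 → disc 3 (new)  [load 525/725]
  500 → disc 4 (new)  [load 500/725]
  450 → disc 5 (new)  [load 450/725]
  375 → disc 6 (new)  [load 375/725]
  325 → disc 6  [load 700/725]
  325 → disc 7 (new)  [load 325/725]
  300 → disc 7  [load 625/725]
  250 → disc 5  [load 700/725]
  150 → disc 3  [load 675/725]
7 discs opened.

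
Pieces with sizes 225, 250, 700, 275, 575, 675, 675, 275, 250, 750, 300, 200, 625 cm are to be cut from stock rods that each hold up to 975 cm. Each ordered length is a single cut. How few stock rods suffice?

7

Total = 750 + 700 + 675 + 675 + 625 + 575 + 300 + 275 + 275 + 250 + 250 + 225 + 200 = 5775 cm.
Lower bound: ⌈5775/975⌉ = 6 stock rods.
A packing using 7 stock rods:
  stock rod 1: 750 + 225 = 975
  stock rod 2: 700 + 275 = 975
  stock rod 3: 675 + 300 = 975
  stock rod 4: 675 + 275 = 950
  stock rod 5: 625 + 250 = 875
  stock rod 6: 575 + 250 = 825
  stock rod 7: 200 = 200
No arrangement into 6 stock rods stays within capacity, so 7 is optimal.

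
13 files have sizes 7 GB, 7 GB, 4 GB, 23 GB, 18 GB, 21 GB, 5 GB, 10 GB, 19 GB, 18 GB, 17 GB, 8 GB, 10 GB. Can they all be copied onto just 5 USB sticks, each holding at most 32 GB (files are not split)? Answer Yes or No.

No

Total = 167 GB; ⌈167/32⌉ = 6.
At least 6 USB sticks are required, but only 5 are allowed.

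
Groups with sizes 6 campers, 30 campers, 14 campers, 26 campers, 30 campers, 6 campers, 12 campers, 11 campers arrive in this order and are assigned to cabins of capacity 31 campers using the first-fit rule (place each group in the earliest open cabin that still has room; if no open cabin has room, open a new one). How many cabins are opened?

5

  6 → cabin 1 (new)  [load 6/31]
  30 → cabin 2 (new)  [load 30/31]
  14 → cabin 1  [load 20/31]
  26 → cabin 3 (new)  [load 26/31]
  30 → cabin 4 (new)  [load 30/31]
  6 → cabin 1  [load 26/31]
  12 → cabin 5 (new)  [load 12/31]
  11 → cabin 5  [load 23/31]
5 cabins opened.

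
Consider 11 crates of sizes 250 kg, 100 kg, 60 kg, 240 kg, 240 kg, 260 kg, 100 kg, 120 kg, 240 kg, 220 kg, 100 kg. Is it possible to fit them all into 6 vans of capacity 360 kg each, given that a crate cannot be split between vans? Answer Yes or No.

Yes

A valid assignment using 6 vans:
  van 1: 260 + 100 = 360
  van 2: 250 + 100 = 350
  van 3: 240 + 120 = 360
  van 4: 240 + 100 = 340
  van 5: 240 + 60 = 300
  van 6: 220 = 220
Every load is within 360 kg, so 6 vans suffice.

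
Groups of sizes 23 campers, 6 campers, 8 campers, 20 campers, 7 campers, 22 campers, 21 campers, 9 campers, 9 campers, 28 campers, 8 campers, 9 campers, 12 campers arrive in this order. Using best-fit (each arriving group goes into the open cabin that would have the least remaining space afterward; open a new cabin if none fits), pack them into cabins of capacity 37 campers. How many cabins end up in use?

6

  23 → cabin 1 (new)  [load 23/37]
  6 → cabin 1  [load 29/37]
  8 → cabin 1  [load 37/37]
  20 → cabin 2 (new)  [load 20/37]
  7 → cabin 2  [load 27/37]
  22 → cabin 3 (new)  [load 22/37]
  21 → cabin 4 (new)  [load 21/37]
  9 → cabin 2  [load 36/37]
  9 → cabin 3  [load 31/37]
  28 → cabin 5 (new)  [load 28/37]
  8 → cabin 5  [load 36/37]
  9 → cabin 4  [load 30/37]
  12 → cabin 6 (new)  [load 12/37]
6 cabins opened.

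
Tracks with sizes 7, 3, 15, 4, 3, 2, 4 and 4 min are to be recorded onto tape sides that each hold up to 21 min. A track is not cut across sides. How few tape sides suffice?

2

Total = 15 + 7 + 4 + 4 + 4 + 3 + 3 + 2 = 42 min.
Lower bound: ⌈42/21⌉ = 2 tape sides.
A packing using 2 tape sides:
  side 1: 15 + 4 + 2 = 21
  side 2: 7 + 4 + 4 + 3 + 3 = 21
This matches the lower bound, so 2 is optimal.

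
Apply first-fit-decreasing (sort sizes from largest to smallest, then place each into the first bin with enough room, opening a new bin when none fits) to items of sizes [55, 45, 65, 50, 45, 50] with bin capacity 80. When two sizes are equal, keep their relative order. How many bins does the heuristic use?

6

Sorted descending: 65, 55, 50, 50, 45, 45.
  65 → bin 1 (new)  [load 65/80]
  55 → bin 2 (new)  [load 55/80]
  50 → bin 3 (new)  [load 50/80]
  50 → bin 4 (new)  [load 50/80]
  45 → bin 5 (new)  [load 45/80]
  45 → bin 6 (new)  [load 45/80]
6 bins opened.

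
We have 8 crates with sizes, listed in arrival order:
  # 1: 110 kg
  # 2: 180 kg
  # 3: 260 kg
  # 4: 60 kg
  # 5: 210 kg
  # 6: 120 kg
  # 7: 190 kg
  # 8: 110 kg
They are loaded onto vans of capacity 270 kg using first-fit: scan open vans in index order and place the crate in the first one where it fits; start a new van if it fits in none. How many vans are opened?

6

  110 → van 1 (new)  [load 110/270]
  180 → van 2 (new)  [load 180/270]
  260 → van 3 (new)  [load 260/270]
  60 → van 1  [load 170/270]
  210 → van 4 (new)  [load 210/270]
  120 → van 5 (new)  [load 120/270]
  190 → van 6 (new)  [load 190/270]
  110 → van 5  [load 230/270]
6 vans opened.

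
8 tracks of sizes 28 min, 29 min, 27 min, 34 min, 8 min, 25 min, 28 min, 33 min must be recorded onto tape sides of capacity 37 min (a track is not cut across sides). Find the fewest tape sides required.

7

Total = 34 + 33 + 29 + 28 + 28 + 27 + 25 + 8 = 212 min.
Lower bound: ⌈212/37⌉ = 6 tape sides.
Also, 7 tracks each exceed 37/2 min, and no two of those can share a side, so at least 7 tape sides are needed.
A packing using 7 tape sides:
  side 1: 34 = 34
  side 2: 33 = 33
  side 3: 29 + 8 = 37
  side 4: 28 = 28
  side 5: 28 = 28
  side 6: 27 = 27
  side 7: 25 = 25
This matches the lower bound, so 7 is optimal.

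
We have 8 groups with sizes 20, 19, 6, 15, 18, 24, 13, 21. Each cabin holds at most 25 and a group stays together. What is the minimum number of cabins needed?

Total = 24 + 21 + 20 + 19 + 18 + 15 + 13 + 6 = 136.
Lower bound: ⌈136/25⌉ = 6 cabins.
Also, 7 groups each exceed 25/2, and no two of those can share a cabin, so at least 7 cabins are needed.
A packing using 7 cabins:
  cabin 1: 24 = 24
  cabin 2: 21 = 21
  cabin 3: 20 = 20
  cabin 4: 19 + 6 = 25
  cabin 5: 18 = 18
  cabin 6: 15 = 15
  cabin 7: 13 = 13
This matches the lower bound, so 7 is optimal.

7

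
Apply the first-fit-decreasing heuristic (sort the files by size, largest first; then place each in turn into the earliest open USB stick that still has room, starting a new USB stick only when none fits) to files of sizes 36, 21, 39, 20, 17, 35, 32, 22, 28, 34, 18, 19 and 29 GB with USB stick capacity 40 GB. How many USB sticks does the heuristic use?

10

Sorted descending: 39, 36, 35, 34, 32, 29, 28, 22, 21, 20, 19, 18, 17.
  39 → USB stick 1 (new)  [load 39/40]
  36 → USB stick 2 (new)  [load 36/40]
  35 → USB stick 3 (new)  [load 35/40]
  34 → USB stick 4 (new)  [load 34/40]
  32 → USB stick 5 (new)  [load 32/40]
  29 → USB stick 6 (new)  [load 29/40]
  28 → USB stick 7 (new)  [load 28/40]
  22 → USB stick 8 (new)  [load 22/40]
  21 → USB stick 9 (new)  [load 21/40]
  20 → USB stick 10 (new)  [load 20/40]
  19 → USB stick 9  [load 40/40]
  18 → USB stick 8  [load 40/40]
  17 → USB stick 10  [load 37/40]
10 USB sticks opened.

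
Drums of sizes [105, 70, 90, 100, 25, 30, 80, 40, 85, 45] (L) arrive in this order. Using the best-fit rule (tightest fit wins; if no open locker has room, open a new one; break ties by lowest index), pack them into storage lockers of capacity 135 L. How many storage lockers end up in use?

6

  105 → locker 1 (new)  [load 105/135]
  70 → locker 2 (new)  [load 70/135]
  90 → locker 3 (new)  [load 90/135]
  100 → locker 4 (new)  [load 100/135]
  25 → locker 1  [load 130/135]
  30 → locker 4  [load 130/135]
  80 → locker 5 (new)  [load 80/135]
  40 → locker 3  [load 130/135]
  85 → locker 6 (new)  [load 85/135]
  45 → locker 6  [load 130/135]
6 storage lockers opened.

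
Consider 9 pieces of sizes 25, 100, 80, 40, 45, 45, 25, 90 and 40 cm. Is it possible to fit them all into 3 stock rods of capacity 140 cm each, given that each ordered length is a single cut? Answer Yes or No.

No

Total = 490 cm; ⌈490/140⌉ = 4.
At least 4 stock rods are required, but only 3 are allowed.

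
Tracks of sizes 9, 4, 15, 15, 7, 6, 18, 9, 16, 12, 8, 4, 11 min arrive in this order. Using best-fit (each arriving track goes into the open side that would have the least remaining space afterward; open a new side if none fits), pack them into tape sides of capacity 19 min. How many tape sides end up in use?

8

  9 → side 1 (new)  [load 9/19]
  4 → side 1  [load 13/19]
  15 → side 2 (new)  [load 15/19]
  15 → side 3 (new)  [load 15/19]
  7 → side 4 (new)  [load 7/19]
  6 → side 1  [load 19/19]
  18 → side 5 (new)  [load 18/19]
  9 → side 4  [load 16/19]
  16 → side 6 (new)  [load 16/19]
  12 → side 7 (new)  [load 12/19]
  8 → side 8 (new)  [load 8/19]
  4 → side 2  [load 19/19]
  11 → side 8  [load 19/19]
8 tape sides opened.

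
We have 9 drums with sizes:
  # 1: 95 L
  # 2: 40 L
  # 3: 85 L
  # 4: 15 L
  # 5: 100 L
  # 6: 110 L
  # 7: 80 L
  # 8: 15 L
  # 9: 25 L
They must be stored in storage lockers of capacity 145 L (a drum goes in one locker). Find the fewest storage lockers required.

5

Total = 110 + 100 + 95 + 85 + 80 + 40 + 25 + 15 + 15 = 565 L.
Lower bound: ⌈565/145⌉ = 4 storage lockers.
Also, 5 drums each exceed 145/2 L, and no two of those can share a locker, so at least 5 storage lockers are needed.
A packing using 5 storage lockers:
  locker 1: 110 + 25 = 135
  locker 2: 100 + 40 = 140
  locker 3: 95 + 15 + 15 = 125
  locker 4: 85 = 85
  locker 5: 80 = 80
This matches the lower bound, so 5 is optimal.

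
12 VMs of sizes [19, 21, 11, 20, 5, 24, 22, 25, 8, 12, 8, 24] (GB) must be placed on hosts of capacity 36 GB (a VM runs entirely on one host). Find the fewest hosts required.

Total = 25 + 24 + 24 + 22 + 21 + 20 + 19 + 12 + 11 + 8 + 8 + 5 = 199 GB.
Lower bound: ⌈199/36⌉ = 6 hosts.
Also, 7 VMs each exceed 18 GB, and no two of those can share a host, so at least 7 hosts are needed.
A packing using 7 hosts:
  host 1: 25 + 11 = 36
  host 2: 24 + 12 = 36
  host 3: 24 + 8 = 32
  host 4: 22 + 8 + 5 = 35
  host 5: 21 = 21
  host 6: 20 = 20
  host 7: 19 = 19
This matches the lower bound, so 7 is optimal.

7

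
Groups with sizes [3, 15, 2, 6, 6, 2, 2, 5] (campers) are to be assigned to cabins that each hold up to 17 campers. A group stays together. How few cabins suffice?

3

Total = 15 + 6 + 6 + 5 + 3 + 2 + 2 + 2 = 41 campers.
Lower bound: ⌈41/17⌉ = 3 cabins.
A packing using 3 cabins:
  cabin 1: 15 + 2 = 17
  cabin 2: 6 + 6 + 5 = 17
  cabin 3: 3 + 2 + 2 = 7
This matches the lower bound, so 3 is optimal.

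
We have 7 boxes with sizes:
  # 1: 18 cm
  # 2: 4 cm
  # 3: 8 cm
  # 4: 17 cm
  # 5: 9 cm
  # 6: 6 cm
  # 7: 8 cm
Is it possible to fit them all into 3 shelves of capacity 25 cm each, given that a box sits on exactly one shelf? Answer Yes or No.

Yes

A valid assignment using 3 shelves:
  shelf 1: 18 + 6 = 24
  shelf 2: 17 + 8 = 25
  shelf 3: 9 + 8 + 4 = 21
Every load is within 25 cm, so 3 shelves suffice.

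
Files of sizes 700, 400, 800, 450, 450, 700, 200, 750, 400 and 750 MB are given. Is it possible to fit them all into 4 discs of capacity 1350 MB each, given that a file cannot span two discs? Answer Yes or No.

Total = 5600 MB; ⌈5600/1350⌉ = 5.
At least 5 discs are required, but only 4 are allowed.

No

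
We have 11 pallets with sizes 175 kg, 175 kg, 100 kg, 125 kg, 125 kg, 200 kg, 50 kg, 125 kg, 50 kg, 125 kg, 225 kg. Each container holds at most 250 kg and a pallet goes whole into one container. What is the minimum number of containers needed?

Total = 225 + 200 + 175 + 175 + 125 + 125 + 125 + 125 + 100 + 50 + 50 = 1475 kg.
Lower bound: ⌈1475/250⌉ = 6 containers.
A packing using 7 containers:
  container 1: 225 = 225
  container 2: 200 + 50 = 250
  container 3: 175 + 50 = 225
  container 4: 175 = 175
  container 5: 125 + 125 = 250
  container 6: 125 + 125 = 250
  container 7: 100 = 100
No arrangement into 6 containers stays within capacity, so 7 is optimal.

7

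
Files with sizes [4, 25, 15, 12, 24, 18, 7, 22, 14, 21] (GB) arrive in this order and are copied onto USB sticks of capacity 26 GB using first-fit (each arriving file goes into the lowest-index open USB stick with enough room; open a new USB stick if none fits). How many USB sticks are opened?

  4 → USB stick 1 (new)  [load 4/26]
  25 → USB stick 2 (new)  [load 25/26]
  15 → USB stick 1  [load 19/26]
  12 → USB stick 3 (new)  [load 12/26]
  24 → USB stick 4 (new)  [load 24/26]
  18 → USB stick 5 (new)  [load 18/26]
  7 → USB stick 1  [load 26/26]
  22 → USB stick 6 (new)  [load 22/26]
  14 → USB stick 3  [load 26/26]
  21 → USB stick 7 (new)  [load 21/26]
7 USB sticks opened.

7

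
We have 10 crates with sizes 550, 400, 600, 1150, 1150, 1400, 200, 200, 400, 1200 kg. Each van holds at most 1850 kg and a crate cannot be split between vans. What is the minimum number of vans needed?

Total = 1400 + 1200 + 1150 + 1150 + 600 + 550 + 400 + 400 + 200 + 200 = 7250 kg.
Lower bound: ⌈7250/1850⌉ = 4 vans.
A packing using 5 vans:
  van 1: 1400 + 400 = 1800
  van 2: 1200 + 600 = 1800
  van 3: 1150 + 550 = 1700
  van 4: 1150 + 400 + 200 = 1750
  van 5: 200 = 200
No arrangement into 4 vans stays within capacity, so 5 is optimal.

5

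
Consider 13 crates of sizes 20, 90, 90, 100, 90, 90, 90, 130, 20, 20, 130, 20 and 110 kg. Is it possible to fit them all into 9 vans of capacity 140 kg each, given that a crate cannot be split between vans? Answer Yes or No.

Yes

A valid assignment using 9 vans:
  van 1: 130 = 130
  van 2: 130 = 130
  van 3: 110 + 20 = 130
  van 4: 100 + 20 + 20 = 140
  van 5: 90 + 20 = 110
  van 6: 90 = 90
  van 7: 90 = 90
  van 8: 90 = 90
  van 9: 90 = 90
Every load is within 140 kg, so 9 vans suffice.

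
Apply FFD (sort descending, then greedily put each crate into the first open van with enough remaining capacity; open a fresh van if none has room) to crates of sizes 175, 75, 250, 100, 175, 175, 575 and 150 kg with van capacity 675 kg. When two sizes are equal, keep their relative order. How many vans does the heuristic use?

3

Sorted descending: 575, 250, 175, 175, 175, 150, 100, 75.
  575 → van 1 (new)  [load 575/675]
  250 → van 2 (new)  [load 250/675]
  175 → van 2  [load 425/675]
  175 → van 2  [load 600/675]
  175 → van 3 (new)  [load 175/675]
  150 → van 3  [load 325/675]
  100 → van 1  [load 675/675]
  75 → van 2  [load 675/675]
3 vans opened.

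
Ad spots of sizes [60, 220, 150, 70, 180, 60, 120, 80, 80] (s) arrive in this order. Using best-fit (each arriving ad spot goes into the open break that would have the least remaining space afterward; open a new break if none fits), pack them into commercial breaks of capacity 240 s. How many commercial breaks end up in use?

  60 → break 1 (new)  [load 60/240]
  220 → break 2 (new)  [load 220/240]
  150 → break 1  [load 210/240]
  70 → break 3 (new)  [load 70/240]
  180 → break 4 (new)  [load 180/240]
  60 → break 4  [load 240/240]
  120 → break 3  [load 190/240]
  80 → break 5 (new)  [load 80/240]
  80 → break 5  [load 160/240]
5 commercial breaks opened.

5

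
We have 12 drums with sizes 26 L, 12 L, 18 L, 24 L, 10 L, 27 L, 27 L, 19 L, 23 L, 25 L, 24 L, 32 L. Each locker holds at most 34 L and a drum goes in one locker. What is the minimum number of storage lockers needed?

Total = 32 + 27 + 27 + 26 + 25 + 24 + 24 + 23 + 19 + 18 + 12 + 10 = 267 L.
Lower bound: ⌈267/34⌉ = 8 storage lockers.
Also, 10 drums each exceed 17 L, and no two of those can share a locker, so at least 10 storage lockers are needed.
A packing using 10 storage lockers:
  locker 1: 32 = 32
  locker 2: 27 = 27
  locker 3: 27 = 27
  locker 4: 26 = 26
  locker 5: 25 = 25
  locker 6: 24 + 10 = 34
  locker 7: 24 = 24
  locker 8: 23 = 23
  locker 9: 19 + 12 = 31
  locker 10: 18 = 18
This matches the lower bound, so 10 is optimal.

10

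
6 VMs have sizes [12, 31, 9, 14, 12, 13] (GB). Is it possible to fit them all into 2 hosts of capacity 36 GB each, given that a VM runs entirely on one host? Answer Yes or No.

No

Total = 91 GB; ⌈91/36⌉ = 3.
At least 3 hosts are required, but only 2 are allowed.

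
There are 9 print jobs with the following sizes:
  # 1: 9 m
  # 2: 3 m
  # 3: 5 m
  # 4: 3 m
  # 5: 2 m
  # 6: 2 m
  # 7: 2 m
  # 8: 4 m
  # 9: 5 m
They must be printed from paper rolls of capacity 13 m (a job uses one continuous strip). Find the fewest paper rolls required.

3

Total = 9 + 5 + 5 + 4 + 3 + 3 + 2 + 2 + 2 = 35 m.
Lower bound: ⌈35/13⌉ = 3 paper rolls.
A packing using 3 paper rolls:
  roll 1: 9 + 4 = 13
  roll 2: 5 + 5 + 3 = 13
  roll 3: 3 + 2 + 2 + 2 = 9
This matches the lower bound, so 3 is optimal.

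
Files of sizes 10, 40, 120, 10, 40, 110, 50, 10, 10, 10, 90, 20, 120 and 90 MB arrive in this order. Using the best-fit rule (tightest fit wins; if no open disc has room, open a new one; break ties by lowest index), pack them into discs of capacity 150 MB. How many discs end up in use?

6

  10 → disc 1 (new)  [load 10/150]
  40 → disc 1  [load 50/150]
  120 → disc 2 (new)  [load 120/150]
  10 → disc 2  [load 130/150]
  40 → disc 1  [load 90/150]
  110 → disc 3 (new)  [load 110/150]
  50 → disc 1  [load 140/150]
  10 → disc 1  [load 150/150]
  10 → disc 2  [load 140/150]
  10 → disc 2  [load 150/150]
  90 → disc 4 (new)  [load 90/150]
  20 → disc 3  [load 130/150]
  120 → disc 5 (new)  [load 120/150]
  90 → disc 6 (new)  [load 90/150]
6 discs opened.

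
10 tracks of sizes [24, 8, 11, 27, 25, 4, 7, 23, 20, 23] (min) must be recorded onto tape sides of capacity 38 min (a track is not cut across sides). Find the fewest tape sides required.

Total = 27 + 25 + 24 + 23 + 23 + 20 + 11 + 8 + 7 + 4 = 172 min.
Lower bound: ⌈172/38⌉ = 5 tape sides.
Also, 6 tracks each exceed 19 min, and no two of those can share a side, so at least 6 tape sides are needed.
A packing using 6 tape sides:
  side 1: 27 + 11 = 38
  side 2: 25 + 8 + 4 = 37
  side 3: 24 + 7 = 31
  side 4: 23 = 23
  side 5: 23 = 23
  side 6: 20 = 20
This matches the lower bound, so 6 is optimal.

6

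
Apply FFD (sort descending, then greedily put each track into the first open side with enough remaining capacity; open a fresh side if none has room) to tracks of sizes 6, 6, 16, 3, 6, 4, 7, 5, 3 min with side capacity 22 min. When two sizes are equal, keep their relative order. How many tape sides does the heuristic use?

3

Sorted descending: 16, 7, 6, 6, 6, 5, 4, 3, 3.
  16 → side 1 (new)  [load 16/22]
  7 → side 2 (new)  [load 7/22]
  6 → side 1  [load 22/22]
  6 → side 2  [load 13/22]
  6 → side 2  [load 19/22]
  5 → side 3 (new)  [load 5/22]
  4 → side 3  [load 9/22]
  3 → side 2  [load 22/22]
  3 → side 3  [load 12/22]
3 tape sides opened.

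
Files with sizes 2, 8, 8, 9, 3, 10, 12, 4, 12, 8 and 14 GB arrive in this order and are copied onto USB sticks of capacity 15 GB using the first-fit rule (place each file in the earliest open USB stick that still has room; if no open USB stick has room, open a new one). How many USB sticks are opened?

8

  2 → USB stick 1 (new)  [load 2/15]
  8 → USB stick 1  [load 10/15]
  8 → USB stick 2 (new)  [load 8/15]
  9 → USB stick 3 (new)  [load 9/15]
  3 → USB stick 1  [load 13/15]
  10 → USB stick 4 (new)  [load 10/15]
  12 → USB stick 5 (new)  [load 12/15]
  4 → USB stick 2  [load 12/15]
  12 → USB stick 6 (new)  [load 12/15]
  8 → USB stick 7 (new)  [load 8/15]
  14 → USB stick 8 (new)  [load 14/15]
8 USB sticks opened.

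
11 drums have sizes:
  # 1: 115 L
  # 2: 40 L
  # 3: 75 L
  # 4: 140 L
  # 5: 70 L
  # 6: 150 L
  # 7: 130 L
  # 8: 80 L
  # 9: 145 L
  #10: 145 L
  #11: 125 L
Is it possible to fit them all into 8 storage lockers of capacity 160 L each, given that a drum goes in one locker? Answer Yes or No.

No

Total = 1215 L; ⌈1215/160⌉ = 8.
The bound of 8 does not rule out 8, but exhaustive search shows no assignment into 8 storage lockers of capacity 160 L exists — the minimum is 9.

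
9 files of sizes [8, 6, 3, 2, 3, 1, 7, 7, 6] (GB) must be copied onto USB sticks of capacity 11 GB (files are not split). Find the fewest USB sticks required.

5

Total = 8 + 7 + 7 + 6 + 6 + 3 + 3 + 2 + 1 = 43 GB.
Lower bound: ⌈43/11⌉ = 4 USB sticks.
Also, 5 files each exceed 11/2 GB, and no two of those can share a USB stick, so at least 5 USB sticks are needed.
A packing using 5 USB sticks:
  USB stick 1: 8 + 3 = 11
  USB stick 2: 7 + 3 + 1 = 11
  USB stick 3: 7 + 2 = 9
  USB stick 4: 6 = 6
  USB stick 5: 6 = 6
This matches the lower bound, so 5 is optimal.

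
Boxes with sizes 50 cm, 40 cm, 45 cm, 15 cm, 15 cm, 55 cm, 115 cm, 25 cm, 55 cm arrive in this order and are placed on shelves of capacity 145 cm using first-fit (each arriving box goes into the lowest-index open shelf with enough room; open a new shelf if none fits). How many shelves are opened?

  50 → shelf 1 (new)  [load 50/145]
  40 → shelf 1  [load 90/145]
  45 → shelf 1  [load 135/145]
  15 → shelf 2 (new)  [load 15/145]
  15 → shelf 2  [load 30/145]
  55 → shelf 2  [load 85/145]
  115 → shelf 3 (new)  [load 115/145]
  25 → shelf 2  [load 110/145]
  55 → shelf 4 (new)  [load 55/145]
4 shelves opened.

4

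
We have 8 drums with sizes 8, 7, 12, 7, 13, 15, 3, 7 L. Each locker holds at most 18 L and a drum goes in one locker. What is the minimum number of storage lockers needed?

5

Total = 15 + 13 + 12 + 8 + 7 + 7 + 7 + 3 = 72 L.
Lower bound: ⌈72/18⌉ = 4 storage lockers.
A packing using 5 storage lockers:
  locker 1: 15 + 3 = 18
  locker 2: 13 = 13
  locker 3: 12 = 12
  locker 4: 8 + 7 = 15
  locker 5: 7 + 7 = 14
No arrangement into 4 storage lockers stays within capacity, so 5 is optimal.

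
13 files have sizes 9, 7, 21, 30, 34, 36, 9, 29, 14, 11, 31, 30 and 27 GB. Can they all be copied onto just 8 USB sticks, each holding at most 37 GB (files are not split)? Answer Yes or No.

Total = 288 GB; ⌈288/37⌉ = 8.
The bound of 8 does not rule out 8, but exhaustive search shows no assignment into 8 USB sticks of capacity 37 GB exists — the minimum is 9.

No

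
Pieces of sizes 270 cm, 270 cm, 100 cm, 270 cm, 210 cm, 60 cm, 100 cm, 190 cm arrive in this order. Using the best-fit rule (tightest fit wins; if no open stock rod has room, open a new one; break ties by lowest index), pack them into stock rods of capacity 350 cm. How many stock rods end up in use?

  270 → stock rod 1 (new)  [load 270/350]
  270 → stock rod 2 (new)  [load 270/350]
  100 → stock rod 3 (new)  [load 100/350]
  270 → stock rod 4 (new)  [load 270/350]
  210 → stock rod 3  [load 310/350]
  60 → stock rod 1  [load 330/350]
  100 → stock rod 5 (new)  [load 100/350]
  190 → stock rod 5  [load 290/350]
5 stock rods opened.

5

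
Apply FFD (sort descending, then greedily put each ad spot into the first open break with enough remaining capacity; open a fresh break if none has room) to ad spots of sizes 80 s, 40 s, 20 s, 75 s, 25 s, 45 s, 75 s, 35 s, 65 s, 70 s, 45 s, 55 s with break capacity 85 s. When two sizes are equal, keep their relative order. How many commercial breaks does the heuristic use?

8

Sorted descending: 80, 75, 75, 70, 65, 55, 45, 45, 40, 35, 25, 20.
  80 → break 1 (new)  [load 80/85]
  75 → break 2 (new)  [load 75/85]
  75 → break 3 (new)  [load 75/85]
  70 → break 4 (new)  [load 70/85]
  65 → break 5 (new)  [load 65/85]
  55 → break 6 (new)  [load 55/85]
  45 → break 7 (new)  [load 45/85]
  45 → break 8 (new)  [load 45/85]
  40 → break 7  [load 85/85]
  35 → break 8  [load 80/85]
  25 → break 6  [load 80/85]
  20 → break 5  [load 85/85]
8 commercial breaks opened.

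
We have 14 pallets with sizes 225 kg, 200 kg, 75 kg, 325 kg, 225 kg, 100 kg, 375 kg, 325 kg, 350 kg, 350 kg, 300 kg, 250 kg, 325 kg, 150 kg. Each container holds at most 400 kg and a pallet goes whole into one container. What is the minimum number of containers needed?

11

Total = 375 + 350 + 350 + 325 + 325 + 325 + 300 + 250 + 225 + 225 + 200 + 150 + 100 + 75 = 3575 kg.
Lower bound: ⌈3575/400⌉ = 9 containers.
Also, 10 pallets each exceed 200 kg, and no two of those can share a container, so at least 10 containers are needed.
A packing using 11 containers:
  container 1: 375 = 375
  container 2: 350 = 350
  container 3: 350 = 350
  container 4: 325 + 75 = 400
  container 5: 325 = 325
  container 6: 325 = 325
  container 7: 300 + 100 = 400
  container 8: 250 + 150 = 400
  container 9: 225 = 225
  container 10: 225 = 225
  container 11: 200 = 200
No arrangement into 10 containers stays within capacity, so 11 is optimal.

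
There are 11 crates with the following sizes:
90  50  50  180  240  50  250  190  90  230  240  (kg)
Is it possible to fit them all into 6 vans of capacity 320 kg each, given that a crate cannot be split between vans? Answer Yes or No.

A valid assignment using 6 vans:
  van 1: 250 + 50 = 300
  van 2: 240 + 50 = 290
  van 3: 240 + 50 = 290
  van 4: 230 + 90 = 320
  van 5: 190 + 90 = 280
  van 6: 180 = 180
Every load is within 320 kg, so 6 vans suffice.

Yes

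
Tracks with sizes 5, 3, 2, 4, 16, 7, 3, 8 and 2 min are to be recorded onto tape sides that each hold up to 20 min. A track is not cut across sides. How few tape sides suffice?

3

Total = 16 + 8 + 7 + 5 + 4 + 3 + 3 + 2 + 2 = 50 min.
Lower bound: ⌈50/20⌉ = 3 tape sides.
A packing using 3 tape sides:
  side 1: 16 + 4 = 20
  side 2: 8 + 7 + 5 = 20
  side 3: 3 + 3 + 2 + 2 = 10
This matches the lower bound, so 3 is optimal.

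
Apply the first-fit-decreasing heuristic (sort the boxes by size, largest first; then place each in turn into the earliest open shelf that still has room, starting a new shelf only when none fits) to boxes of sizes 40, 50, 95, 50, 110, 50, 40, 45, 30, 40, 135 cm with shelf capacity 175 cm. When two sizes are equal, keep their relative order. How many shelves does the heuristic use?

Sorted descending: 135, 110, 95, 50, 50, 50, 45, 40, 40, 40, 30.
  135 → shelf 1 (new)  [load 135/175]
  110 → shelf 2 (new)  [load 110/175]
  95 → shelf 3 (new)  [load 95/175]
  50 → shelf 2  [load 160/175]
  50 → shelf 3  [load 145/175]
  50 → shelf 4 (new)  [load 50/175]
  45 → shelf 4  [load 95/175]
  40 → shelf 1  [load 175/175]
  40 → shelf 4  [load 135/175]
  40 → shelf 4  [load 175/175]
  30 → shelf 3  [load 175/175]
4 shelves opened.

4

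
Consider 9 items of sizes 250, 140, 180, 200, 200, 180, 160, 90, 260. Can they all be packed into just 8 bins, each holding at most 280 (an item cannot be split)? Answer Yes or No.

A valid assignment using 8 bins:
  bin 1: 260 = 260
  bin 2: 250 = 250
  bin 3: 200 = 200
  bin 4: 200 = 200
  bin 5: 180 + 90 = 270
  bin 6: 180 = 180
  bin 7: 160 = 160
  bin 8: 140 = 140
Every load is within 280, so 8 bins suffice.

Yes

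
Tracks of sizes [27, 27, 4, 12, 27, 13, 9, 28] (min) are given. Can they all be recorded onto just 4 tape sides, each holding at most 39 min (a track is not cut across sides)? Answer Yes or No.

No

Total = 147 min; ⌈147/39⌉ = 4.
The bound of 4 does not rule out 4, but exhaustive search shows no assignment into 4 tape sides of capacity 39 min exists — the minimum is 5.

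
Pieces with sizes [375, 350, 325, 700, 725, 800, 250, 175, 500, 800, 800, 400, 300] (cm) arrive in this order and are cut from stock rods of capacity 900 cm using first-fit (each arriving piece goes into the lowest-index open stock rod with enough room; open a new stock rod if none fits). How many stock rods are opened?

  375 → stock rod 1 (new)  [load 375/900]
  350 → stock rod 1  [load 725/900]
  325 → stock rod 2 (new)  [load 325/900]
  700 → stock rod 3 (new)  [load 700/900]
  725 → stock rod 4 (new)  [load 725/900]
  800 → stock rod 5 (new)  [load 800/900]
  250 → stock rod 2  [load 575/900]
  175 → stock rod 1  [load 900/900]
  500 → stock rod 6 (new)  [load 500/900]
  800 → stock rod 7 (new)  [load 800/900]
  800 → stock rod 8 (new)  [load 800/900]
  400 → stock rod 6  [load 900/900]
  300 → stock rod 2  [load 875/900]
8 stock rods opened.

8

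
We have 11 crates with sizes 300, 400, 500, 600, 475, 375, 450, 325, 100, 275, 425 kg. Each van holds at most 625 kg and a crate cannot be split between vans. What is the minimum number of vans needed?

Total = 600 + 500 + 475 + 450 + 425 + 400 + 375 + 325 + 300 + 275 + 100 = 4225 kg.
Lower bound: ⌈4225/625⌉ = 7 vans.
Also, 8 crates each exceed 625/2 kg, and no two of those can share a van, so at least 8 vans are needed.
A packing using 9 vans:
  van 1: 600 = 600
  van 2: 500 + 100 = 600
  van 3: 475 = 475
  van 4: 450 = 450
  van 5: 425 = 425
  van 6: 400 = 400
  van 7: 375 = 375
  van 8: 325 + 300 = 625
  van 9: 275 = 275
No arrangement into 8 vans stays within capacity, so 9 is optimal.

9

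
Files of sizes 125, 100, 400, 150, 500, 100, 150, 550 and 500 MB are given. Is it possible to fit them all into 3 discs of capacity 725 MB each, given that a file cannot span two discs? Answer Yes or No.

Total = 2575 MB; ⌈2575/725⌉ = 4.
At least 4 discs are required, but only 3 are allowed.

No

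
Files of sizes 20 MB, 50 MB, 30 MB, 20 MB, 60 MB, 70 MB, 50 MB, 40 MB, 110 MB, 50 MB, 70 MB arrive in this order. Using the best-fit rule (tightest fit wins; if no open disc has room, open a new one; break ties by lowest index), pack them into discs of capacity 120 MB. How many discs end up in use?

5

  20 → disc 1 (new)  [load 20/120]
  50 → disc 1  [load 70/120]
  30 → disc 1  [load 100/120]
  20 → disc 1  [load 120/120]
  60 → disc 2 (new)  [load 60/120]
  70 → disc 3 (new)  [load 70/120]
  50 → disc 3  [load 120/120]
  40 → disc 2  [load 100/120]
  110 → disc 4 (new)  [load 110/120]
  50 → disc 5 (new)  [load 50/120]
  70 → disc 5  [load 120/120]
5 discs opened.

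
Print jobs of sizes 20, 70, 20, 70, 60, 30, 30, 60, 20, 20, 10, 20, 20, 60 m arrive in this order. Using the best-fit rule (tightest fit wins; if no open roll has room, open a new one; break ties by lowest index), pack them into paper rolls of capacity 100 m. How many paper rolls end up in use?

6

  20 → roll 1 (new)  [load 20/100]
  70 → roll 1  [load 90/100]
  20 → roll 2 (new)  [load 20/100]
  70 → roll 2  [load 90/100]
  60 → roll 3 (new)  [load 60/100]
  30 → roll 3  [load 90/100]
  30 → roll 4 (new)  [load 30/100]
  60 → roll 4  [load 90/100]
  20 → roll 5 (new)  [load 20/100]
  20 → roll 5  [load 40/100]
  10 → roll 1  [load 100/100]
  20 → roll 5  [load 60/100]
  20 → roll 5  [load 80/100]
  60 → roll 6 (new)  [load 60/100]
6 paper rolls opened.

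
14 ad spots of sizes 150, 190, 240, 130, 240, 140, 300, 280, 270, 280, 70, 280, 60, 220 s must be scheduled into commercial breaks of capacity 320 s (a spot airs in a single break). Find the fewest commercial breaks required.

10

Total = 300 + 280 + 280 + 280 + 270 + 240 + 240 + 220 + 190 + 150 + 140 + 130 + 70 + 60 = 2850 s.
Lower bound: ⌈2850/320⌉ = 9 commercial breaks.
A packing using 10 commercial breaks:
  break 1: 300 = 300
  break 2: 280 = 280
  break 3: 280 = 280
  break 4: 280 = 280
  break 5: 270 = 270
  break 6: 240 + 70 = 310
  break 7: 240 + 60 = 300
  break 8: 220 = 220
  break 9: 190 + 130 = 320
  break 10: 150 + 140 = 290
No arrangement into 9 commercial breaks stays within capacity, so 10 is optimal.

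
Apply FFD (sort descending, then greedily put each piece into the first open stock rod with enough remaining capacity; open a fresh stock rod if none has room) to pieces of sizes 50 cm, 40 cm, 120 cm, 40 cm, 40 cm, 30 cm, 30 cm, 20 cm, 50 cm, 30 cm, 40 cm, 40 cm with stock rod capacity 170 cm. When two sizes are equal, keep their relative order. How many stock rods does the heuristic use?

Sorted descending: 120, 50, 50, 40, 40, 40, 40, 40, 30, 30, 30, 20.
  120 → stock rod 1 (new)  [load 120/170]
  50 → stock rod 1  [load 170/170]
  50 → stock rod 2 (new)  [load 50/170]
  40 → stock rod 2  [load 90/170]
  40 → stock rod 2  [load 130/170]
  40 → stock rod 2  [load 170/170]
  40 → stock rod 3 (new)  [load 40/170]
  40 → stock rod 3  [load 80/170]
  30 → stock rod 3  [load 110/170]
  30 → stock rod 3  [load 140/170]
  30 → stock rod 3  [load 170/170]
  20 → stock rod 4 (new)  [load 20/170]
4 stock rods opened.

4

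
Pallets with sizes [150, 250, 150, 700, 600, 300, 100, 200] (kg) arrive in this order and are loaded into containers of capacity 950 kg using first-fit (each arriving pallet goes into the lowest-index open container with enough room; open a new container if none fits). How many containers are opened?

3

  150 → container 1 (new)  [load 150/950]
  250 → container 1  [load 400/950]
  150 → container 1  [load 550/950]
  700 → container 2 (new)  [load 700/950]
  600 → container 3 (new)  [load 600/950]
  300 → container 1  [load 850/950]
  100 → container 1  [load 950/950]
  200 → container 2  [load 900/950]
3 containers opened.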